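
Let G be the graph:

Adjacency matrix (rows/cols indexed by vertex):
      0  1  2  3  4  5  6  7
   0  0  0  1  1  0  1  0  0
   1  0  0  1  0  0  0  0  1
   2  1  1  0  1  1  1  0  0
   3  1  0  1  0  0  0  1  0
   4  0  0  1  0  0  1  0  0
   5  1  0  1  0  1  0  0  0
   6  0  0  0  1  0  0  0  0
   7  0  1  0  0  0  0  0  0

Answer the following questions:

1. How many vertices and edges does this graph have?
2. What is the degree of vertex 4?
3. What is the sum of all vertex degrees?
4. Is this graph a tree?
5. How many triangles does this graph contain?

Count: 8 vertices, 10 edges.
Vertex 4 has neighbors [2, 5], degree = 2.
Handshaking lemma: 2 * 10 = 20.
A tree on 8 vertices has 7 edges. This graph has 10 edges (3 extra). Not a tree.
Number of triangles = 3.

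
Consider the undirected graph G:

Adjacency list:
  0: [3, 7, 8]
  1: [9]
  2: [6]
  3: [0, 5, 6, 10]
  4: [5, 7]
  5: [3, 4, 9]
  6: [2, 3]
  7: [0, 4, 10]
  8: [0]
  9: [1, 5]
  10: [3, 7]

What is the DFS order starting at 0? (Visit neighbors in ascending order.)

DFS from vertex 0 (neighbors processed in ascending order):
Visit order: 0, 3, 5, 4, 7, 10, 9, 1, 6, 2, 8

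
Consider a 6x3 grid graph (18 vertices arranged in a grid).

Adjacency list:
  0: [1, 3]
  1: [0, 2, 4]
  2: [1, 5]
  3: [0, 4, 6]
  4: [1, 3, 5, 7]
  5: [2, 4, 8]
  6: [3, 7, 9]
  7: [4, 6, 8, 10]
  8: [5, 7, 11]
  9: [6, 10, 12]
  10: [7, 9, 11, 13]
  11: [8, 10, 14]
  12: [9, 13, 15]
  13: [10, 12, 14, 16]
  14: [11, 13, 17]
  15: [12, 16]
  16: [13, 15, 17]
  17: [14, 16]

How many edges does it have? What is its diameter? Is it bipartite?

A 6x3 grid has 15 vertical edges and 12 horizontal edges.
Total edges = 15 + 12 = 27.
Diameter = (6-1) + (3-1) = 7 (corner to opposite corner).
Grid graphs are bipartite (checkerboard coloring).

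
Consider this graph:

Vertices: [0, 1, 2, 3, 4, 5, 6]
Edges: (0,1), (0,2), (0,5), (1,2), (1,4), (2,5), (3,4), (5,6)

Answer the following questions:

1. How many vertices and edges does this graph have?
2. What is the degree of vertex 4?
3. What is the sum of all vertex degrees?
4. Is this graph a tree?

Count: 7 vertices, 8 edges.
Vertex 4 has neighbors [1, 3], degree = 2.
Handshaking lemma: 2 * 8 = 16.
A tree on 7 vertices has 6 edges. This graph has 8 edges (2 extra). Not a tree.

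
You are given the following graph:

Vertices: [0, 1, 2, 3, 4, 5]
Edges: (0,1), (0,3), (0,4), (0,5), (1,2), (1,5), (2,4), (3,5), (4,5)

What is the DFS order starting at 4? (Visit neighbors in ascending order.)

DFS from vertex 4 (neighbors processed in ascending order):
Visit order: 4, 0, 1, 2, 5, 3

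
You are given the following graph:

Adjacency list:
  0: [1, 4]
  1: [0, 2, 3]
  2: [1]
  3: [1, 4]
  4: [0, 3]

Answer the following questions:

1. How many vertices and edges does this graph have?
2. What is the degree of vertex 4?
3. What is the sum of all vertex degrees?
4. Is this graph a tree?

Count: 5 vertices, 5 edges.
Vertex 4 has neighbors [0, 3], degree = 2.
Handshaking lemma: 2 * 5 = 10.
A tree on 5 vertices has 4 edges. This graph has 5 edges (1 extra). Not a tree.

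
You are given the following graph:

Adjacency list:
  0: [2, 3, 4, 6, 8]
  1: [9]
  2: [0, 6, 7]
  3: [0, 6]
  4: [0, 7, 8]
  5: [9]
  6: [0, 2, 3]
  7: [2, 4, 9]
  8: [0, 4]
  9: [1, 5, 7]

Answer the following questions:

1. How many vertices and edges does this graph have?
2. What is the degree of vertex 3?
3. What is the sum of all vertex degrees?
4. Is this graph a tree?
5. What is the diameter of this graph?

Count: 10 vertices, 13 edges.
Vertex 3 has neighbors [0, 6], degree = 2.
Handshaking lemma: 2 * 13 = 26.
A tree on 10 vertices has 9 edges. This graph has 13 edges (4 extra). Not a tree.
Diameter (longest shortest path) = 5.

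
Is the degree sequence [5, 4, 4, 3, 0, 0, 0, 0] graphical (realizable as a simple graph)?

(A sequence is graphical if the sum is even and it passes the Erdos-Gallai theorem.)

Sum of degrees = 16. Sum is even but fails Erdos-Gallai. The sequence is NOT graphical.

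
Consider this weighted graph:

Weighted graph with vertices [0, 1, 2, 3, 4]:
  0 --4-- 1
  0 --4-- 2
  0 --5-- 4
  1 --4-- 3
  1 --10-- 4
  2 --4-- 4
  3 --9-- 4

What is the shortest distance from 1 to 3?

Using Dijkstra's algorithm from vertex 1:
Shortest path: 1 -> 3
Total weight: 4 = 4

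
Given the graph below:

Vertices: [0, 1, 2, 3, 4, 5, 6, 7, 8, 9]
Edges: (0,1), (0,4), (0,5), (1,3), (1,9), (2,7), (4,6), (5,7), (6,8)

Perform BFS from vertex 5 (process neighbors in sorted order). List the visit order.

BFS from vertex 5 (neighbors processed in ascending order):
Visit order: 5, 0, 7, 1, 4, 2, 3, 9, 6, 8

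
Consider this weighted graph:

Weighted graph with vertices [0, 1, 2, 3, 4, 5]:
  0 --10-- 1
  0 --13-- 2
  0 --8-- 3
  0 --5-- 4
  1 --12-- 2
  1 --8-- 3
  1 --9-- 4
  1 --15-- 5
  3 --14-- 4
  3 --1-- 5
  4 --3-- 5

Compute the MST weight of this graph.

Applying Kruskal's algorithm (sort edges by weight, add if no cycle):
  Add (3,5) w=1
  Add (4,5) w=3
  Add (0,4) w=5
  Skip (0,3) w=8 (creates cycle)
  Add (1,3) w=8
  Skip (1,4) w=9 (creates cycle)
  Skip (0,1) w=10 (creates cycle)
  Add (1,2) w=12
  Skip (0,2) w=13 (creates cycle)
  Skip (3,4) w=14 (creates cycle)
  Skip (1,5) w=15 (creates cycle)
MST weight = 29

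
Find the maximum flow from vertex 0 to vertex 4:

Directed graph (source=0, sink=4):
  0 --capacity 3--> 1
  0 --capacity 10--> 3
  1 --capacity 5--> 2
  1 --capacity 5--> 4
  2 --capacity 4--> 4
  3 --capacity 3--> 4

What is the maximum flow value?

Computing max flow:
  Flow on (0->1): 3/3
  Flow on (0->3): 3/10
  Flow on (1->4): 3/5
  Flow on (3->4): 3/3
Maximum flow = 6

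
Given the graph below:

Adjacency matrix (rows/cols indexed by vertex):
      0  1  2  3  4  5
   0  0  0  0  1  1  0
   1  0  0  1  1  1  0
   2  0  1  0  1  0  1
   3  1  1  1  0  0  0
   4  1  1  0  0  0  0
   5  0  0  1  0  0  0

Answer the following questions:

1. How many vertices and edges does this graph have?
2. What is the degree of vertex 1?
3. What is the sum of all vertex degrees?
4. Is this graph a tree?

Count: 6 vertices, 7 edges.
Vertex 1 has neighbors [2, 3, 4], degree = 3.
Handshaking lemma: 2 * 7 = 14.
A tree on 6 vertices has 5 edges. This graph has 7 edges (2 extra). Not a tree.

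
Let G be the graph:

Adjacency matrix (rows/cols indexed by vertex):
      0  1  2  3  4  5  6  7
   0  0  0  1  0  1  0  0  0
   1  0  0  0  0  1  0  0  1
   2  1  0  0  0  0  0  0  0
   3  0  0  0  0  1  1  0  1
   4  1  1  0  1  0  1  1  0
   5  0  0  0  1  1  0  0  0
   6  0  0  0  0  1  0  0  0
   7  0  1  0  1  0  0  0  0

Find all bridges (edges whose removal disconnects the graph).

A bridge is an edge whose removal increases the number of connected components.
Bridges found: (0,2), (0,4), (4,6)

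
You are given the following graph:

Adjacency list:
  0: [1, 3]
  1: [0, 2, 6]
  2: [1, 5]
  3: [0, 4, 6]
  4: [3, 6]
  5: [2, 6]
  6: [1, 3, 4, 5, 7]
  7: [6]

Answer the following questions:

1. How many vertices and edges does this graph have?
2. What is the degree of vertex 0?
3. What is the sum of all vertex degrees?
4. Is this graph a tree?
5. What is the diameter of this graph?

Count: 8 vertices, 10 edges.
Vertex 0 has neighbors [1, 3], degree = 2.
Handshaking lemma: 2 * 10 = 20.
A tree on 8 vertices has 7 edges. This graph has 10 edges (3 extra). Not a tree.
Diameter (longest shortest path) = 3.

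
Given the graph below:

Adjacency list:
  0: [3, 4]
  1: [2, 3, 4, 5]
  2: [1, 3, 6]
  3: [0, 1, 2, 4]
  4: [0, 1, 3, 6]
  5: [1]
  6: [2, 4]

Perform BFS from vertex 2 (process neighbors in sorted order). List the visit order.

BFS from vertex 2 (neighbors processed in ascending order):
Visit order: 2, 1, 3, 6, 4, 5, 0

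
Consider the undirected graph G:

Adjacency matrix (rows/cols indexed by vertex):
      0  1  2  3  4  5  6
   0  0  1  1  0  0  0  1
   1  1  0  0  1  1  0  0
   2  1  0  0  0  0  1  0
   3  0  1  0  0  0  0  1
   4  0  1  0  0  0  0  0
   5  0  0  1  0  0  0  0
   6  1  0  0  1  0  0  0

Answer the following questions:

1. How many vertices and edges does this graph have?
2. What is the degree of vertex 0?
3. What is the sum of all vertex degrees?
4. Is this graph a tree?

Count: 7 vertices, 7 edges.
Vertex 0 has neighbors [1, 2, 6], degree = 3.
Handshaking lemma: 2 * 7 = 14.
A tree on 7 vertices has 6 edges. This graph has 7 edges (1 extra). Not a tree.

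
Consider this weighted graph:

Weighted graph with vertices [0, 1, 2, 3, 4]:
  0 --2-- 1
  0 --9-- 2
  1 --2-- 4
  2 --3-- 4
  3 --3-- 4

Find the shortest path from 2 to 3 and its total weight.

Using Dijkstra's algorithm from vertex 2:
Shortest path: 2 -> 4 -> 3
Total weight: 3 + 3 = 6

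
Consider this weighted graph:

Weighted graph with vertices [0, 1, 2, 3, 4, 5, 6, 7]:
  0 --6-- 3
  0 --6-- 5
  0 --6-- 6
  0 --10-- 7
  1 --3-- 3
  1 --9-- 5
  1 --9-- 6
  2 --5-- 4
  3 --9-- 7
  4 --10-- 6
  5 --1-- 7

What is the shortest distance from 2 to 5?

Using Dijkstra's algorithm from vertex 2:
Shortest path: 2 -> 4 -> 6 -> 0 -> 5
Total weight: 5 + 10 + 6 + 6 = 27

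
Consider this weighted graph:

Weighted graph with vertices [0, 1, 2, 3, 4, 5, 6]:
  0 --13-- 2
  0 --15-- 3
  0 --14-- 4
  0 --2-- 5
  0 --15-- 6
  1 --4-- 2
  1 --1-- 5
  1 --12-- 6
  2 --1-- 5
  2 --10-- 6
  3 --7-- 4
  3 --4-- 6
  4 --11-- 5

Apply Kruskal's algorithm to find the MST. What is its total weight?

Applying Kruskal's algorithm (sort edges by weight, add if no cycle):
  Add (1,5) w=1
  Add (2,5) w=1
  Add (0,5) w=2
  Skip (1,2) w=4 (creates cycle)
  Add (3,6) w=4
  Add (3,4) w=7
  Add (2,6) w=10
  Skip (4,5) w=11 (creates cycle)
  Skip (1,6) w=12 (creates cycle)
  Skip (0,2) w=13 (creates cycle)
  Skip (0,4) w=14 (creates cycle)
  Skip (0,6) w=15 (creates cycle)
  Skip (0,3) w=15 (creates cycle)
MST weight = 25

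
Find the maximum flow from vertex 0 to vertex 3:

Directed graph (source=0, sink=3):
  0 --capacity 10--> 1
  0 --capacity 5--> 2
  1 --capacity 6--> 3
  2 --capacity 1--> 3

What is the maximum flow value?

Computing max flow:
  Flow on (0->1): 6/10
  Flow on (0->2): 1/5
  Flow on (1->3): 6/6
  Flow on (2->3): 1/1
Maximum flow = 7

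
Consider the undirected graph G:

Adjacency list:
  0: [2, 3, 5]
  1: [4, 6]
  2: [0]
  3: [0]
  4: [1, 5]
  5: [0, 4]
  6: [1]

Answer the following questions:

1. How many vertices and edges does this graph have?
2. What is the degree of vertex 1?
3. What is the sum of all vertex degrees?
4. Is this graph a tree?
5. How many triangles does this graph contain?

Count: 7 vertices, 6 edges.
Vertex 1 has neighbors [4, 6], degree = 2.
Handshaking lemma: 2 * 6 = 12.
A graph is a tree iff it is connected and has exactly n-1 edges. This graph is connected (all 7 vertices in one component) and has 7-1 = 6 edges. It is a tree.
Number of triangles = 0.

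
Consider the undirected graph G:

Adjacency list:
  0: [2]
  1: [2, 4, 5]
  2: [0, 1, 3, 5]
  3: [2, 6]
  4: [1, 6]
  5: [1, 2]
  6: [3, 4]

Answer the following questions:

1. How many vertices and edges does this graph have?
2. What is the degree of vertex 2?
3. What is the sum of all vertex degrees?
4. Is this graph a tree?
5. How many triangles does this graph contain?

Count: 7 vertices, 8 edges.
Vertex 2 has neighbors [0, 1, 3, 5], degree = 4.
Handshaking lemma: 2 * 8 = 16.
A tree on 7 vertices has 6 edges. This graph has 8 edges (2 extra). Not a tree.
Number of triangles = 1.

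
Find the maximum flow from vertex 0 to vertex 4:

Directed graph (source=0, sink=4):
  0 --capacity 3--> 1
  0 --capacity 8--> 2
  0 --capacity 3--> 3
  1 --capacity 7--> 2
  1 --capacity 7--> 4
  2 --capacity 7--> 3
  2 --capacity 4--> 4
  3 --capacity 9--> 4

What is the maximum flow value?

Computing max flow:
  Flow on (0->1): 3/3
  Flow on (0->2): 8/8
  Flow on (0->3): 3/3
  Flow on (1->4): 3/7
  Flow on (2->3): 4/7
  Flow on (2->4): 4/4
  Flow on (3->4): 7/9
Maximum flow = 14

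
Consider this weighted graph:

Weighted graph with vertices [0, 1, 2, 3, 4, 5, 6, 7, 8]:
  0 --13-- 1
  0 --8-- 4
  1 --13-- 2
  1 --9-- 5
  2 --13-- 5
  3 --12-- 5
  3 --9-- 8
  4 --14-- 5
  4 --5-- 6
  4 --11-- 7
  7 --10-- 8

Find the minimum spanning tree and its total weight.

Applying Kruskal's algorithm (sort edges by weight, add if no cycle):
  Add (4,6) w=5
  Add (0,4) w=8
  Add (1,5) w=9
  Add (3,8) w=9
  Add (7,8) w=10
  Add (4,7) w=11
  Add (3,5) w=12
  Skip (0,1) w=13 (creates cycle)
  Add (1,2) w=13
  Skip (2,5) w=13 (creates cycle)
  Skip (4,5) w=14 (creates cycle)
MST weight = 77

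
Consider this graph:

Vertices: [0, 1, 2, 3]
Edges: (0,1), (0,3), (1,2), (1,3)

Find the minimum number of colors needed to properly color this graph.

The graph has a maximum clique of size 3 (lower bound on chromatic number).
A valid 3-coloring: {0: 1, 1: 0, 2: 1, 3: 2}.
Chromatic number = 3.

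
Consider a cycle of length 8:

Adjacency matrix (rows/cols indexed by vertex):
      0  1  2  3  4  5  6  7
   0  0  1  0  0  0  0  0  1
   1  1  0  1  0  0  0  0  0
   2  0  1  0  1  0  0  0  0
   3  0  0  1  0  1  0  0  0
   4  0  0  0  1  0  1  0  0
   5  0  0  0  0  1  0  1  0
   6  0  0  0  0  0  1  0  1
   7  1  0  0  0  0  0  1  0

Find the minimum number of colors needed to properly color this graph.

This is an even cycle (C_8). Even cycles are bipartite.
Chromatic number = 2.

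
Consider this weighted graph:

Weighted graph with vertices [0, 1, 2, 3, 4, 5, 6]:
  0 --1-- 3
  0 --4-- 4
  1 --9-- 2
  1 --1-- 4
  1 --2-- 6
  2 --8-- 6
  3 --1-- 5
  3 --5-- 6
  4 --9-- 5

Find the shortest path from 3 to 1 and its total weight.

Using Dijkstra's algorithm from vertex 3:
Shortest path: 3 -> 0 -> 4 -> 1
Total weight: 1 + 4 + 1 = 6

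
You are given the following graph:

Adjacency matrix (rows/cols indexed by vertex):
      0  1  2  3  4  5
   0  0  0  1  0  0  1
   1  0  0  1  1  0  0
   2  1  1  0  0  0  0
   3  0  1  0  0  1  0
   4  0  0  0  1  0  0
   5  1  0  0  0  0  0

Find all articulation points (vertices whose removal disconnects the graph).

An articulation point is a vertex whose removal disconnects the graph.
Articulation points: [0, 1, 2, 3]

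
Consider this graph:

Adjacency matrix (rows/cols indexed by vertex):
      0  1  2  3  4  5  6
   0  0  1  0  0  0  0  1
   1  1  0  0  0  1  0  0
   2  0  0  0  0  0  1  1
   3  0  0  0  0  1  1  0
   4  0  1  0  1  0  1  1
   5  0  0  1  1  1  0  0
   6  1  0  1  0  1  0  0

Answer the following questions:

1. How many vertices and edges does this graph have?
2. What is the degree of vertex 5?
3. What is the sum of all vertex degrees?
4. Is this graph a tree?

Count: 7 vertices, 9 edges.
Vertex 5 has neighbors [2, 3, 4], degree = 3.
Handshaking lemma: 2 * 9 = 18.
A tree on 7 vertices has 6 edges. This graph has 9 edges (3 extra). Not a tree.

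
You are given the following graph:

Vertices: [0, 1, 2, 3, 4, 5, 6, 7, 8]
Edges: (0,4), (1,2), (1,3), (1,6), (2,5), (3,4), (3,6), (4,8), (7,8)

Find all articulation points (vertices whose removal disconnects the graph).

An articulation point is a vertex whose removal disconnects the graph.
Articulation points: [1, 2, 3, 4, 8]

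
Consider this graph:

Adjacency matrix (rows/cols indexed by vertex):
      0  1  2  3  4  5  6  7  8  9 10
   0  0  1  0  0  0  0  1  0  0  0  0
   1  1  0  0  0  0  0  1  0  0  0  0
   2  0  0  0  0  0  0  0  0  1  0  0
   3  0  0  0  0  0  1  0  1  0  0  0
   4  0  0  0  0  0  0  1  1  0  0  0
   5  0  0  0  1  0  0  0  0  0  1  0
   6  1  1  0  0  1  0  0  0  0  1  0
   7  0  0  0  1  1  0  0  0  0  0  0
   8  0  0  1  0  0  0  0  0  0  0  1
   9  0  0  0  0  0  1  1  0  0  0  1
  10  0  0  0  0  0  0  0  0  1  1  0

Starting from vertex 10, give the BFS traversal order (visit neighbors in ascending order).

BFS from vertex 10 (neighbors processed in ascending order):
Visit order: 10, 8, 9, 2, 5, 6, 3, 0, 1, 4, 7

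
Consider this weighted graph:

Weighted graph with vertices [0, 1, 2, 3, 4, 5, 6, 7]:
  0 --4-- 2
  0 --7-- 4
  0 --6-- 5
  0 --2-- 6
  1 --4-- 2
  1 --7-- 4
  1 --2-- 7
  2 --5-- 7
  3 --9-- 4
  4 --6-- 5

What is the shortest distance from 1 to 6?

Using Dijkstra's algorithm from vertex 1:
Shortest path: 1 -> 2 -> 0 -> 6
Total weight: 4 + 4 + 2 = 10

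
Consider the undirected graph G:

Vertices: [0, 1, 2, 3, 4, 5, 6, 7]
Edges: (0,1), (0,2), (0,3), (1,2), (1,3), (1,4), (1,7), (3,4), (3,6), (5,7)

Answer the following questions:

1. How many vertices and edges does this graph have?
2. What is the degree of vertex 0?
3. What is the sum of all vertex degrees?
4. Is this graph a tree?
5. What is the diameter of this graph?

Count: 8 vertices, 10 edges.
Vertex 0 has neighbors [1, 2, 3], degree = 3.
Handshaking lemma: 2 * 10 = 20.
A tree on 8 vertices has 7 edges. This graph has 10 edges (3 extra). Not a tree.
Diameter (longest shortest path) = 4.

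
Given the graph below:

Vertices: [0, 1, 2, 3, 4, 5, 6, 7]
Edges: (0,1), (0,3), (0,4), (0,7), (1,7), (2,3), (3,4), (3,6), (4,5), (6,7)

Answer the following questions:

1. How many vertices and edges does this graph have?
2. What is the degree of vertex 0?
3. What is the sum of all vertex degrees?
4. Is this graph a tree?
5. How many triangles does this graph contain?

Count: 8 vertices, 10 edges.
Vertex 0 has neighbors [1, 3, 4, 7], degree = 4.
Handshaking lemma: 2 * 10 = 20.
A tree on 8 vertices has 7 edges. This graph has 10 edges (3 extra). Not a tree.
Number of triangles = 2.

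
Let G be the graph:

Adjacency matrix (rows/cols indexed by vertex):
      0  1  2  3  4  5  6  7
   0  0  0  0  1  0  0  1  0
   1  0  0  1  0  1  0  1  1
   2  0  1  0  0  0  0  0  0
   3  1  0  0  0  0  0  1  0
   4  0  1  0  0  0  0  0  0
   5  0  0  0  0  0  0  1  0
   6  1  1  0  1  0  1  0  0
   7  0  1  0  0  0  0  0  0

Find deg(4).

Vertex 4 has neighbors [1], so deg(4) = 1.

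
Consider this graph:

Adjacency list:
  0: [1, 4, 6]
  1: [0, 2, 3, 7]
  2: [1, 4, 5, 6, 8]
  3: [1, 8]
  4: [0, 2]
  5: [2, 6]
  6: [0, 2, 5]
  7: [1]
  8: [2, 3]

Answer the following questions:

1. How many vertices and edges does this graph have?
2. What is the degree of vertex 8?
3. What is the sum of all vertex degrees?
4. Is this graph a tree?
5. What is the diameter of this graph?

Count: 9 vertices, 12 edges.
Vertex 8 has neighbors [2, 3], degree = 2.
Handshaking lemma: 2 * 12 = 24.
A tree on 9 vertices has 8 edges. This graph has 12 edges (4 extra). Not a tree.
Diameter (longest shortest path) = 3.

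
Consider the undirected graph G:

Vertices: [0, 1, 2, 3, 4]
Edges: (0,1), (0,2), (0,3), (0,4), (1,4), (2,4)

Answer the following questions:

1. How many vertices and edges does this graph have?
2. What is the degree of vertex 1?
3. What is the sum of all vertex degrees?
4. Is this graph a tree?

Count: 5 vertices, 6 edges.
Vertex 1 has neighbors [0, 4], degree = 2.
Handshaking lemma: 2 * 6 = 12.
A tree on 5 vertices has 4 edges. This graph has 6 edges (2 extra). Not a tree.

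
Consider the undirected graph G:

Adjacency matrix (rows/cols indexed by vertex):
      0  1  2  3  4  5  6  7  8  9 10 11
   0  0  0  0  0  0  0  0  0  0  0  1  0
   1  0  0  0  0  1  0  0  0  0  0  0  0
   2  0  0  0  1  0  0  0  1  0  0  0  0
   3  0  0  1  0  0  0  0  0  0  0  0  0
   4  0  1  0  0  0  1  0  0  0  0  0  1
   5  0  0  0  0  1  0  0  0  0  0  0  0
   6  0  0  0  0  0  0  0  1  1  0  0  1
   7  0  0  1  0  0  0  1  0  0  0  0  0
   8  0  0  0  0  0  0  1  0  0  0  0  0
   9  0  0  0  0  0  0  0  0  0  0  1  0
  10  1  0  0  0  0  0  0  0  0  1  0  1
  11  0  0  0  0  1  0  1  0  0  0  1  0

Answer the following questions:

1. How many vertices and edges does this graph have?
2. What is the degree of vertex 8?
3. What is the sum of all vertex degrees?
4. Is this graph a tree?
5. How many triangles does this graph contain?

Count: 12 vertices, 11 edges.
Vertex 8 has neighbors [6], degree = 1.
Handshaking lemma: 2 * 11 = 22.
A graph is a tree iff it is connected and has exactly n-1 edges. This graph is connected (all 12 vertices in one component) and has 12-1 = 11 edges. It is a tree.
Number of triangles = 0.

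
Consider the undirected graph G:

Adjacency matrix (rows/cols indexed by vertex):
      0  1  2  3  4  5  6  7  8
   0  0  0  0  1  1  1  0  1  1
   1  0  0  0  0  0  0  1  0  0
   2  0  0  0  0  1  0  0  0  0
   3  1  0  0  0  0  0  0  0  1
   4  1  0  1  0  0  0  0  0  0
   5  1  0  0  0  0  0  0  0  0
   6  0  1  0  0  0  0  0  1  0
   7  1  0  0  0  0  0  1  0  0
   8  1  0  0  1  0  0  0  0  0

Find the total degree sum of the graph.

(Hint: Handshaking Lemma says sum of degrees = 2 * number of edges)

Count edges: 9 edges.
By Handshaking Lemma: sum of degrees = 2 * 9 = 18.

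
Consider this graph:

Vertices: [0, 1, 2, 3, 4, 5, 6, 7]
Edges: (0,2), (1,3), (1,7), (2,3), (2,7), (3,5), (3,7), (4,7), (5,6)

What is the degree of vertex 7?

Vertex 7 has neighbors [1, 2, 3, 4], so deg(7) = 4.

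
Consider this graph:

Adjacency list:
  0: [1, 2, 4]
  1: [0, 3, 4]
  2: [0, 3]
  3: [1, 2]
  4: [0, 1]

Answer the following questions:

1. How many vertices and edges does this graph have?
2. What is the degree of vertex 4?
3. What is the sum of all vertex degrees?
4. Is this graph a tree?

Count: 5 vertices, 6 edges.
Vertex 4 has neighbors [0, 1], degree = 2.
Handshaking lemma: 2 * 6 = 12.
A tree on 5 vertices has 4 edges. This graph has 6 edges (2 extra). Not a tree.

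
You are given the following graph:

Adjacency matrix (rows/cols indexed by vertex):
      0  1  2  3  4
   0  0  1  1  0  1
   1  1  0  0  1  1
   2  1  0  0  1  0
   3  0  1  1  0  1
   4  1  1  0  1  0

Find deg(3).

Vertex 3 has neighbors [1, 2, 4], so deg(3) = 3.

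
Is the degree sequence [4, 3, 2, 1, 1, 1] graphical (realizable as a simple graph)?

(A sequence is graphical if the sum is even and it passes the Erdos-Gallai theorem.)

Sum of degrees = 12. Sum is even and passes Erdos-Gallai. The sequence IS graphical.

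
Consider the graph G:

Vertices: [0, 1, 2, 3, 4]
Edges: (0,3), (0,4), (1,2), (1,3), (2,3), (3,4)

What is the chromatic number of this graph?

The graph has a maximum clique of size 3 (lower bound on chromatic number).
A valid 3-coloring: {0: 1, 1: 1, 2: 2, 3: 0, 4: 2}.
Chromatic number = 3.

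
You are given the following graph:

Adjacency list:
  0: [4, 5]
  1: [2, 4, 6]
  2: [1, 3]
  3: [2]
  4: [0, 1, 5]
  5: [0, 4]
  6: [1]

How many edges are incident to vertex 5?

Vertex 5 has neighbors [0, 4], so deg(5) = 2.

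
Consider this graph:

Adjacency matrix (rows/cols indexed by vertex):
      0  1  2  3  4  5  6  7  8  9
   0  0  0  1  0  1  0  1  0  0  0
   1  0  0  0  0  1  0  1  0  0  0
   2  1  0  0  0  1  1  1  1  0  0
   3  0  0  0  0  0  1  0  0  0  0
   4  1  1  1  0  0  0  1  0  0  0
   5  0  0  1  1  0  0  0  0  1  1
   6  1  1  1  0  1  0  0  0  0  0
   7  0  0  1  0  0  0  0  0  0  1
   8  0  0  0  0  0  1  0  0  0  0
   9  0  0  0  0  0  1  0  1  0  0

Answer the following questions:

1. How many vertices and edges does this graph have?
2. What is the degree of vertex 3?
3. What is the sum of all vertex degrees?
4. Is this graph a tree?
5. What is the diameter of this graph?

Count: 10 vertices, 14 edges.
Vertex 3 has neighbors [5], degree = 1.
Handshaking lemma: 2 * 14 = 28.
A tree on 10 vertices has 9 edges. This graph has 14 edges (5 extra). Not a tree.
Diameter (longest shortest path) = 4.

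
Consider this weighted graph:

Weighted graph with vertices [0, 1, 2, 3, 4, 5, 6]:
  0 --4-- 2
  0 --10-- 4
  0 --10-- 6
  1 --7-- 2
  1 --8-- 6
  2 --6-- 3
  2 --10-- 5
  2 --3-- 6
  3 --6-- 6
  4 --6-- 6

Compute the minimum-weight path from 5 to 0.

Using Dijkstra's algorithm from vertex 5:
Shortest path: 5 -> 2 -> 0
Total weight: 10 + 4 = 14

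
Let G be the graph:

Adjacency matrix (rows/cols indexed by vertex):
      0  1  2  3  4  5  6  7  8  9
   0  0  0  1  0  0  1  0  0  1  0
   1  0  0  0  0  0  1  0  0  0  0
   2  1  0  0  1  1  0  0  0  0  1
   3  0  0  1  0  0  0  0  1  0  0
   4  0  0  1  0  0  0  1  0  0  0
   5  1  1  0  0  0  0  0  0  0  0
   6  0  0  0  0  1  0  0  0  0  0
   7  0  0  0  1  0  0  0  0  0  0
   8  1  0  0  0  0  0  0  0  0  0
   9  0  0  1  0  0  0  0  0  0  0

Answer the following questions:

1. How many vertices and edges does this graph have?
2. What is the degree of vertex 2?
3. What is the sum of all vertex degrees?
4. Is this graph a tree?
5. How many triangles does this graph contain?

Count: 10 vertices, 9 edges.
Vertex 2 has neighbors [0, 3, 4, 9], degree = 4.
Handshaking lemma: 2 * 9 = 18.
A graph is a tree iff it is connected and has exactly n-1 edges. This graph is connected (all 10 vertices in one component) and has 10-1 = 9 edges. It is a tree.
Number of triangles = 0.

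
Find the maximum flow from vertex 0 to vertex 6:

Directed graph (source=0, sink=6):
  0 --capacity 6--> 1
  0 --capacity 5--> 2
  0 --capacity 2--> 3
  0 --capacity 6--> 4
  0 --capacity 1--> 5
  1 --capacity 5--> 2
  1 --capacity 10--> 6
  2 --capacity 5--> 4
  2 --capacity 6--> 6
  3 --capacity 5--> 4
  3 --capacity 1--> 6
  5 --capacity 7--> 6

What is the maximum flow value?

Computing max flow:
  Flow on (0->1): 6/6
  Flow on (0->2): 5/5
  Flow on (0->3): 1/2
  Flow on (0->5): 1/1
  Flow on (1->6): 6/10
  Flow on (2->6): 5/6
  Flow on (3->6): 1/1
  Flow on (5->6): 1/7
Maximum flow = 13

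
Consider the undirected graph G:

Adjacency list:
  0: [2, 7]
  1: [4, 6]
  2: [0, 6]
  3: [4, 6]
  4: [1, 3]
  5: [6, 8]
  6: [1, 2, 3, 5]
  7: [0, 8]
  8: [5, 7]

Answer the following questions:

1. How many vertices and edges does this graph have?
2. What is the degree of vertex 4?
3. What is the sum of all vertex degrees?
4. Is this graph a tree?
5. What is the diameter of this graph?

Count: 9 vertices, 10 edges.
Vertex 4 has neighbors [1, 3], degree = 2.
Handshaking lemma: 2 * 10 = 20.
A tree on 9 vertices has 8 edges. This graph has 10 edges (2 extra). Not a tree.
Diameter (longest shortest path) = 5.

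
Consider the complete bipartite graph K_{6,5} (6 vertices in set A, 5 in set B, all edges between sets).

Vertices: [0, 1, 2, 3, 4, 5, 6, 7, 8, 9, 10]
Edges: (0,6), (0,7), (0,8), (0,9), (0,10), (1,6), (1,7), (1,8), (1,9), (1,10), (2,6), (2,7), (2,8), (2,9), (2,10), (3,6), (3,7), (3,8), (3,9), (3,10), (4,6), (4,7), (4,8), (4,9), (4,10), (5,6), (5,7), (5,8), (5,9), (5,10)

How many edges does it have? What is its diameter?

K_{6,5} has 6 * 5 = 30 edges.
Any vertex reaches any opposite-side vertex in 1 step; same-side vertices reach in 2 steps via any opposite-side vertex.
Diameter = 2.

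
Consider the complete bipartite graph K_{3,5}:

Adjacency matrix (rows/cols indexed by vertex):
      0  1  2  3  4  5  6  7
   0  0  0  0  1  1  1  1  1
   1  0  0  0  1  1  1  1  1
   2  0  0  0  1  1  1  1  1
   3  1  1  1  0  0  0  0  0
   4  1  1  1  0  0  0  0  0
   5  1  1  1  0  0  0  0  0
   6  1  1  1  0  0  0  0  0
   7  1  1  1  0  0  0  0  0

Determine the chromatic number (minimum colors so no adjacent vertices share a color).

K_{3,5} is bipartite: vertices split into two independent sets of size 3 and 5.
Color one set 0, the other 1. No adjacent vertices share a color.
Chromatic number = 2.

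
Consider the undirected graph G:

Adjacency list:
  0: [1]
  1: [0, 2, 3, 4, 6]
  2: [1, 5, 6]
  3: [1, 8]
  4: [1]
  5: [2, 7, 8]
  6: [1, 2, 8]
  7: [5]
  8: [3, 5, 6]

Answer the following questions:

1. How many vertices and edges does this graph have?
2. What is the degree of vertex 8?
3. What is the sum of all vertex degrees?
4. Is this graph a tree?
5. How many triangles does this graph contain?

Count: 9 vertices, 11 edges.
Vertex 8 has neighbors [3, 5, 6], degree = 3.
Handshaking lemma: 2 * 11 = 22.
A tree on 9 vertices has 8 edges. This graph has 11 edges (3 extra). Not a tree.
Number of triangles = 1.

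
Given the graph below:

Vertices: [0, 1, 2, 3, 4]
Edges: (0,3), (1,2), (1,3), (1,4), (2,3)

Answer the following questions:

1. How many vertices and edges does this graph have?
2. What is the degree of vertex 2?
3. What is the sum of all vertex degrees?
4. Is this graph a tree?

Count: 5 vertices, 5 edges.
Vertex 2 has neighbors [1, 3], degree = 2.
Handshaking lemma: 2 * 5 = 10.
A tree on 5 vertices has 4 edges. This graph has 5 edges (1 extra). Not a tree.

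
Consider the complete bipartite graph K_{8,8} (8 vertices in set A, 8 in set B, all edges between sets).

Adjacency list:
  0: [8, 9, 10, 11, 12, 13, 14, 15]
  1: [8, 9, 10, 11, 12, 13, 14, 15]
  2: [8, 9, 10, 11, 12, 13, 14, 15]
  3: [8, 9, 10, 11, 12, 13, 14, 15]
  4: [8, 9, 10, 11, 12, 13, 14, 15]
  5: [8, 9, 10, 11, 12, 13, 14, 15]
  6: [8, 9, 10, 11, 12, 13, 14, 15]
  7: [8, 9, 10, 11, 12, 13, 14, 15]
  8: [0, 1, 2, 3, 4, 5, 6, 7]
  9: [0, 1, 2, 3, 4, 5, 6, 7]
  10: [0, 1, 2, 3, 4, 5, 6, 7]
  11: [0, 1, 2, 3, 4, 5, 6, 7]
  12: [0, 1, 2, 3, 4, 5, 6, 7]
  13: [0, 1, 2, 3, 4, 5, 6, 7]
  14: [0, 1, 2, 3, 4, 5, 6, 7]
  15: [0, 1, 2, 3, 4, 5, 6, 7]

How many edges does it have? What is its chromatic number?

K_{8,8} has 8 * 8 = 64 edges.
Bipartite graphs have chromatic number 2 (color each partition differently).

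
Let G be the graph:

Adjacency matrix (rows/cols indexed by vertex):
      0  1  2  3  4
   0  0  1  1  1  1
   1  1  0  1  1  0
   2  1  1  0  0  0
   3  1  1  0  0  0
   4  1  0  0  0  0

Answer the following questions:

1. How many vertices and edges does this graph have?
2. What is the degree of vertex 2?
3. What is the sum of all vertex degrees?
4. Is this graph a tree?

Count: 5 vertices, 6 edges.
Vertex 2 has neighbors [0, 1], degree = 2.
Handshaking lemma: 2 * 6 = 12.
A tree on 5 vertices has 4 edges. This graph has 6 edges (2 extra). Not a tree.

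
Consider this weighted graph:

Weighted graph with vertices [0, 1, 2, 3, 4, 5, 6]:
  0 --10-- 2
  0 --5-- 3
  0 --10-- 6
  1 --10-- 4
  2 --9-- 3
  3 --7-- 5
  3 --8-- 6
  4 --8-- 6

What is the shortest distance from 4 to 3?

Using Dijkstra's algorithm from vertex 4:
Shortest path: 4 -> 6 -> 3
Total weight: 8 + 8 = 16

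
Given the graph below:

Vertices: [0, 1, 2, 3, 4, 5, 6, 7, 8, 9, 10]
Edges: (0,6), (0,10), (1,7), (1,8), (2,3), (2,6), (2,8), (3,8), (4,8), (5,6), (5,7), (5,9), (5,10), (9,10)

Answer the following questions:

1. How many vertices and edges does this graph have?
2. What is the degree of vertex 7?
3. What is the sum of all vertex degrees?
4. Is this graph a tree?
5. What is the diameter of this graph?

Count: 11 vertices, 14 edges.
Vertex 7 has neighbors [1, 5], degree = 2.
Handshaking lemma: 2 * 14 = 28.
A tree on 11 vertices has 10 edges. This graph has 14 edges (4 extra). Not a tree.
Diameter (longest shortest path) = 5.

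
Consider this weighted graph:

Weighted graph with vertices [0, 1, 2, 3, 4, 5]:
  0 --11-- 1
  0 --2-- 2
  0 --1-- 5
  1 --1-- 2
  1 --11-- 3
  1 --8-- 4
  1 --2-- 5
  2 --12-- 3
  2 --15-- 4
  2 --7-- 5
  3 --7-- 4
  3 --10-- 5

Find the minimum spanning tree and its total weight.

Applying Kruskal's algorithm (sort edges by weight, add if no cycle):
  Add (0,5) w=1
  Add (1,2) w=1
  Add (0,2) w=2
  Skip (1,5) w=2 (creates cycle)
  Skip (2,5) w=7 (creates cycle)
  Add (3,4) w=7
  Add (1,4) w=8
  Skip (3,5) w=10 (creates cycle)
  Skip (0,1) w=11 (creates cycle)
  Skip (1,3) w=11 (creates cycle)
  Skip (2,3) w=12 (creates cycle)
  Skip (2,4) w=15 (creates cycle)
MST weight = 19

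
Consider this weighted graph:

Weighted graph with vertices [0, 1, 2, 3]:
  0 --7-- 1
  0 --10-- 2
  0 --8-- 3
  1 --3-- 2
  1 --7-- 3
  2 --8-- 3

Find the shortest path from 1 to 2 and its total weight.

Using Dijkstra's algorithm from vertex 1:
Shortest path: 1 -> 2
Total weight: 3 = 3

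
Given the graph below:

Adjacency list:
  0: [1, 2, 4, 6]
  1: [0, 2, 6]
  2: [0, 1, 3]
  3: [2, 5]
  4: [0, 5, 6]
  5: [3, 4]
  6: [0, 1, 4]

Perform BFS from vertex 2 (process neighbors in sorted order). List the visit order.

BFS from vertex 2 (neighbors processed in ascending order):
Visit order: 2, 0, 1, 3, 4, 6, 5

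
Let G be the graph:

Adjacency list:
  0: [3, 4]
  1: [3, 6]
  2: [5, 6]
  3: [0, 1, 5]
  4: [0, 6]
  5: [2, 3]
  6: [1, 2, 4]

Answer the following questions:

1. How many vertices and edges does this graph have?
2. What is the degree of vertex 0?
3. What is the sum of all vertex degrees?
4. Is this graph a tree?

Count: 7 vertices, 8 edges.
Vertex 0 has neighbors [3, 4], degree = 2.
Handshaking lemma: 2 * 8 = 16.
A tree on 7 vertices has 6 edges. This graph has 8 edges (2 extra). Not a tree.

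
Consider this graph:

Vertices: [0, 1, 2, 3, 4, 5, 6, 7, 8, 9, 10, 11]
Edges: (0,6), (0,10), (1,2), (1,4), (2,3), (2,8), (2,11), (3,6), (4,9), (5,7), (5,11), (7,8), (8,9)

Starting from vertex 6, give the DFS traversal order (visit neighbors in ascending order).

DFS from vertex 6 (neighbors processed in ascending order):
Visit order: 6, 0, 10, 3, 2, 1, 4, 9, 8, 7, 5, 11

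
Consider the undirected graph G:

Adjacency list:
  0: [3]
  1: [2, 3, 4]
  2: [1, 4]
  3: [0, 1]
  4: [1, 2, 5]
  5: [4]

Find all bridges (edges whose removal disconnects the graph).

A bridge is an edge whose removal increases the number of connected components.
Bridges found: (0,3), (1,3), (4,5)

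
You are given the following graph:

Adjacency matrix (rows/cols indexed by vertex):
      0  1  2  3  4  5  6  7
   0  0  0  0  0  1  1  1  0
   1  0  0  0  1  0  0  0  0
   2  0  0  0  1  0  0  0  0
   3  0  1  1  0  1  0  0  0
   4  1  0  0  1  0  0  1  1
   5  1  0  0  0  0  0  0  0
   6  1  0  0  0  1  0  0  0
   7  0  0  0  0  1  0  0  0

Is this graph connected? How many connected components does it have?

Checking connectivity: the graph has 1 connected component(s).
All vertices are reachable from each other. The graph IS connected.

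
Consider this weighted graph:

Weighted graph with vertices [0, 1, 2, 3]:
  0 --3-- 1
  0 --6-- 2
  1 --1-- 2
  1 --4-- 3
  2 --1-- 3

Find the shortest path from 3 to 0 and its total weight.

Using Dijkstra's algorithm from vertex 3:
Shortest path: 3 -> 2 -> 1 -> 0
Total weight: 1 + 1 + 3 = 5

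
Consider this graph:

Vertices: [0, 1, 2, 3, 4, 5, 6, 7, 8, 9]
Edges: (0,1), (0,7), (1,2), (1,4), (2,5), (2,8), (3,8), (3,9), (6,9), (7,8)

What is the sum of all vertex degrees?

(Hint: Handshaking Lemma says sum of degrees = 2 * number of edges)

Count edges: 10 edges.
By Handshaking Lemma: sum of degrees = 2 * 10 = 20.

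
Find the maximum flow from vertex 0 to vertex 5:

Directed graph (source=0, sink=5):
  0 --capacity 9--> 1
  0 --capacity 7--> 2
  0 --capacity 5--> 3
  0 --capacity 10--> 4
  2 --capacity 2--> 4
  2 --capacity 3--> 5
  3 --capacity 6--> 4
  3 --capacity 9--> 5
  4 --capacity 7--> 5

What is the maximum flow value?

Computing max flow:
  Flow on (0->2): 5/7
  Flow on (0->3): 5/5
  Flow on (0->4): 5/10
  Flow on (2->4): 2/2
  Flow on (2->5): 3/3
  Flow on (3->5): 5/9
  Flow on (4->5): 7/7
Maximum flow = 15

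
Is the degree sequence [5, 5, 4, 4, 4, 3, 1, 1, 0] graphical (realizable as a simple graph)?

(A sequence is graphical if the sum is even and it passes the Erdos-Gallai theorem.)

Sum of degrees = 27. Sum is odd, so the sequence is NOT graphical.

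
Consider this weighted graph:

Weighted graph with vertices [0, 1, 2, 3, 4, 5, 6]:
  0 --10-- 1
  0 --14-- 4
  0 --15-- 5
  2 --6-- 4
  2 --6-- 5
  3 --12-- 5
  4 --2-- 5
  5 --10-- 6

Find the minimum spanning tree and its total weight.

Applying Kruskal's algorithm (sort edges by weight, add if no cycle):
  Add (4,5) w=2
  Add (2,5) w=6
  Skip (2,4) w=6 (creates cycle)
  Add (0,1) w=10
  Add (5,6) w=10
  Add (3,5) w=12
  Add (0,4) w=14
  Skip (0,5) w=15 (creates cycle)
MST weight = 54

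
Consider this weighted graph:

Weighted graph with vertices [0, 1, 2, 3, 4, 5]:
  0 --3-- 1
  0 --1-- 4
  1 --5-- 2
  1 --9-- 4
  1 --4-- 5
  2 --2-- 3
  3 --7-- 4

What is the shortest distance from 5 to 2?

Using Dijkstra's algorithm from vertex 5:
Shortest path: 5 -> 1 -> 2
Total weight: 4 + 5 = 9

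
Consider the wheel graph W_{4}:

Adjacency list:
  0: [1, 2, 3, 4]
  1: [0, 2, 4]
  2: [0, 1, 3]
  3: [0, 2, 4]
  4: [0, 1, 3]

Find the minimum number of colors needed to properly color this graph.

W_{4} = C_{4} plus a hub adjacent to every cycle vertex.
The outer cycle needs 2 colors (even cycle); the hub is adjacent to all of them so needs a fresh color.
Chromatic number = 2 + 1 = 3.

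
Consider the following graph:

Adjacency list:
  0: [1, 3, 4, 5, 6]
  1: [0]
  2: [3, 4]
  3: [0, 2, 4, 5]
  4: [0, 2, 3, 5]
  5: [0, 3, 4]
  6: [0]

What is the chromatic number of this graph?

The graph has a maximum clique of size 4 (lower bound on chromatic number).
A valid 4-coloring: {0: 0, 1: 1, 2: 0, 3: 1, 4: 2, 5: 3, 6: 1}.
Chromatic number = 4.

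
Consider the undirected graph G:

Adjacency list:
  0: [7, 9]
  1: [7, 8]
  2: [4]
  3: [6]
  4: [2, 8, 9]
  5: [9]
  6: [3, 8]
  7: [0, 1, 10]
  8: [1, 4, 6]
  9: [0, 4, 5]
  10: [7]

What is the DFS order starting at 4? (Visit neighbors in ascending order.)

DFS from vertex 4 (neighbors processed in ascending order):
Visit order: 4, 2, 8, 1, 7, 0, 9, 5, 10, 6, 3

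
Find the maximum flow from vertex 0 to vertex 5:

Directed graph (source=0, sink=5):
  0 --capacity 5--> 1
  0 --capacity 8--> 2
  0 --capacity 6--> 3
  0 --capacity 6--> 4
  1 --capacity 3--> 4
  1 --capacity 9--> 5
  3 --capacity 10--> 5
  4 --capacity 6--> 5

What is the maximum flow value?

Computing max flow:
  Flow on (0->1): 5/5
  Flow on (0->3): 6/6
  Flow on (0->4): 6/6
  Flow on (1->5): 5/9
  Flow on (3->5): 6/10
  Flow on (4->5): 6/6
Maximum flow = 17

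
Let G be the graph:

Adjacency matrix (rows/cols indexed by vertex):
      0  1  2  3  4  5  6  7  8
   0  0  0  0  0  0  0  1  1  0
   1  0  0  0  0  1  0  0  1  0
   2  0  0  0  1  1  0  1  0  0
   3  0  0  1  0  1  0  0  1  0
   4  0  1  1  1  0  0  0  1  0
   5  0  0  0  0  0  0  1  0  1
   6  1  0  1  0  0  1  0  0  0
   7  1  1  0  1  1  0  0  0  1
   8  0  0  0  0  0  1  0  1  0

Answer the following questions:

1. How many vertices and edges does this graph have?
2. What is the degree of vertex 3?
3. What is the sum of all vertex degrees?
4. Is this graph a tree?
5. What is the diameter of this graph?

Count: 9 vertices, 13 edges.
Vertex 3 has neighbors [2, 4, 7], degree = 3.
Handshaking lemma: 2 * 13 = 26.
A tree on 9 vertices has 8 edges. This graph has 13 edges (5 extra). Not a tree.
Diameter (longest shortest path) = 3.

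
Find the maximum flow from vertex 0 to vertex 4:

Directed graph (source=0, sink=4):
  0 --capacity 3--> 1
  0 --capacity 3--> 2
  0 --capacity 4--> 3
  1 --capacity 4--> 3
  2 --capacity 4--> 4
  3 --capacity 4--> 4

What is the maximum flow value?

Computing max flow:
  Flow on (0->2): 3/3
  Flow on (0->3): 4/4
  Flow on (2->4): 3/4
  Flow on (3->4): 4/4
Maximum flow = 7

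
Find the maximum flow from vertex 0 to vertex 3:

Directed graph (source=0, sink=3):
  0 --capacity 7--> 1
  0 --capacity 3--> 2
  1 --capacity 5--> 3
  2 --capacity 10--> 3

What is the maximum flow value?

Computing max flow:
  Flow on (0->1): 5/7
  Flow on (0->2): 3/3
  Flow on (1->3): 5/5
  Flow on (2->3): 3/10
Maximum flow = 8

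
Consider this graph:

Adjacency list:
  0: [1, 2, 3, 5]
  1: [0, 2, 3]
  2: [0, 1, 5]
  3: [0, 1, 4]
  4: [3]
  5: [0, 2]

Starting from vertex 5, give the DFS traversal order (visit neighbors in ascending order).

DFS from vertex 5 (neighbors processed in ascending order):
Visit order: 5, 0, 1, 2, 3, 4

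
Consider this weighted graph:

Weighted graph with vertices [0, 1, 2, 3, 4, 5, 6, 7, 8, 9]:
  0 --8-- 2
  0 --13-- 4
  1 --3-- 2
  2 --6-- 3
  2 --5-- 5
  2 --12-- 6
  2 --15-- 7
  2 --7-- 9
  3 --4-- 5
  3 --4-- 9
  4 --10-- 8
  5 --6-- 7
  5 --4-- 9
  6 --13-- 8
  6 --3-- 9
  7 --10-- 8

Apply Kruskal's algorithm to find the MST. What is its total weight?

Applying Kruskal's algorithm (sort edges by weight, add if no cycle):
  Add (1,2) w=3
  Add (6,9) w=3
  Add (3,9) w=4
  Add (3,5) w=4
  Skip (5,9) w=4 (creates cycle)
  Add (2,5) w=5
  Skip (2,3) w=6 (creates cycle)
  Add (5,7) w=6
  Skip (2,9) w=7 (creates cycle)
  Add (0,2) w=8
  Add (4,8) w=10
  Add (7,8) w=10
  Skip (2,6) w=12 (creates cycle)
  Skip (0,4) w=13 (creates cycle)
  Skip (6,8) w=13 (creates cycle)
  Skip (2,7) w=15 (creates cycle)
MST weight = 53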